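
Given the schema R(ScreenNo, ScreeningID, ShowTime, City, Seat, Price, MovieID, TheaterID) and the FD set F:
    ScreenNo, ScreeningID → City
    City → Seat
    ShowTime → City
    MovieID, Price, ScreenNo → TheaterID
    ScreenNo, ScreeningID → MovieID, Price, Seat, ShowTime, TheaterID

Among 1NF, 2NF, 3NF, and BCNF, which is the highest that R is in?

Candidate key: {ScreenNo, ScreeningID}. Prime attributes: {ScreenNo, ScreeningID}.
City → Seat: {City}⁺ = {City, Seat}, which is not all of the attributes, so the left side is not a superkey — BCNF is violated.
City → Seat has non-prime {Seat} on the right and a non-superkey on the left, so 3NF fails.
No non-prime attribute depends on a proper subset of any candidate key, so 2NF holds.

2NF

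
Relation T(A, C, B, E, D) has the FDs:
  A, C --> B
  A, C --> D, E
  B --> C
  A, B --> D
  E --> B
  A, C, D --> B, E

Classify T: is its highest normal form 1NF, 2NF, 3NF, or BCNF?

Candidate keys: {A, B}, {A, C}, {A, E}. Prime attributes: {A, B, C, E}.
B --> C breaks BCNF: {B}⁺ = {B, C}, so {B} is not a superkey.
But every attribute on its right side ({C}) is prime, and the same holds for every other non-superkey FD, so 3NF still holds.

3NF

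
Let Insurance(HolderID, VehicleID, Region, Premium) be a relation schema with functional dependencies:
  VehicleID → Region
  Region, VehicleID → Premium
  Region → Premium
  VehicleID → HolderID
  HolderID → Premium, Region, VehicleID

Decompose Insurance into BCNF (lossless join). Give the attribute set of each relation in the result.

Candidate keys of the original relation: {HolderID}, {VehicleID}.
In {HolderID, Premium, Region, VehicleID}, {Region} is not a superkey ({Region}⁺ restricted to this set is {Premium, Region}), so split on Region → Premium into {Premium, Region} and {HolderID, Region, VehicleID}.
{Premium, Region} has no BCNF violation.
{HolderID, Region, VehicleID} has no BCNF violation.

{HolderID, Region, VehicleID}; {Premium, Region}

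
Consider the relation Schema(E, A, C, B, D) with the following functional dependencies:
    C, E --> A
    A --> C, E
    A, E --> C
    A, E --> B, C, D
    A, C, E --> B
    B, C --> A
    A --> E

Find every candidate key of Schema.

{A} is a candidate key since {A}⁺ = {A, B, C, D, E} covers every attribute.
{B, C} is a candidate key since {B, C}⁺ = {A, B, C, D, E} covers every attribute.
{C, E} is a candidate key since {C, E}⁺ = {A, B, C, D, E} covers every attribute.
Any other superkey properly contains one of these, so there are no further candidate keys.

{A}, {B, C}, {C, E}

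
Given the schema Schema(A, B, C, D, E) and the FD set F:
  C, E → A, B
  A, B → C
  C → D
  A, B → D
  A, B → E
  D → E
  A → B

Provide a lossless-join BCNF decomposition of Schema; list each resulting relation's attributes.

Candidate keys of the original relation: {A}, {C}.
Within {A, B, C, D, E}: {D}⁺ ∩ {A, B, C, D, E} = {D, E}, not the whole set, so D → E violates BCNF; decompose into {D, E} and {A, B, C, D}.
{D, E} has no BCNF violation.
{A, B, C, D} has no BCNF violation.

{A, B, C, D}; {D, E}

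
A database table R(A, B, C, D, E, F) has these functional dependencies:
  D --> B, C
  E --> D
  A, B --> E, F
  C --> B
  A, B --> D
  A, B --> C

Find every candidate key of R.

{A} never appears on the right of any FD, so every key must include it.
{A, B}⁺ = {A, B, C, D, E, F} — all of the relation — so {A, B} is a candidate key.
{A, C}⁺ = {A, B, C, D, E, F} — all of the relation — so {A, C} is a candidate key.
{A, D}⁺ = {A, B, C, D, E, F} — all of the relation — so {A, D} is a candidate key.
{A, E}⁺ = {A, B, C, D, E, F} — all of the relation — so {A, E} is a candidate key.
Any other superkey properly contains one of these, so there are no further candidate keys.

{A, B}, {A, C}, {A, D}, {A, E}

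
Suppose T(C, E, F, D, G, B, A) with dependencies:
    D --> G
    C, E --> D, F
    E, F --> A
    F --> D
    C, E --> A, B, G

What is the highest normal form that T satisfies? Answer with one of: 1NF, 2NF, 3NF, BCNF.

Candidate key: {C, E}. Prime attributes: {C, E}.
D --> G: {D}⁺ = {D, G}, which is not all of the attributes, so the left side is not a superkey — BCNF is violated.
D --> G determines the non-prime attribute {G} from a non-superkey — 3NF is violated.
Checking every proper subset of each key, none determines a non-prime attribute — 2NF is satisfied.

2NF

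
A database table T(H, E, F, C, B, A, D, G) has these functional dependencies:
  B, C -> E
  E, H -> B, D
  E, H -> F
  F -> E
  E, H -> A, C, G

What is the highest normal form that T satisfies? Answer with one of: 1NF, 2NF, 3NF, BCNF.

3NF

Candidate keys: {B, C, H}, {E, H}, {F, H}. Prime attributes: {B, C, E, F, H}.
B, C -> E breaks BCNF: {B, C}⁺ = {B, C, E}, so {B, C} is not a superkey.
Since {E} ⊆ prime attributes and every other non-superkey FD also has a prime right side, the schema is in 3NF.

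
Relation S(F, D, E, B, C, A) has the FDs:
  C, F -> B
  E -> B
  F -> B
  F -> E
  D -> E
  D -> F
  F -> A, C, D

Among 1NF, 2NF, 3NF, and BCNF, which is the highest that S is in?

2NF

Candidate keys: {D}, {F}. Prime attributes: {D, F}.
For E -> B we have {E}⁺ = {B, E}; {E} is not a superkey, so BCNF fails.
E -> B has non-prime {B} on the right and a non-superkey on the left, so 3NF fails.
Every candidate key is a single attribute, so no partial dependency is possible; 2NF holds.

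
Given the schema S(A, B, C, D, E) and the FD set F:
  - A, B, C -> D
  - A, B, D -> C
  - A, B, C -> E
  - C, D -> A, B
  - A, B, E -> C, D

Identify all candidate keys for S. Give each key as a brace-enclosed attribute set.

{C, D} is a candidate key since {C, D}⁺ = {A, B, C, D, E} covers every attribute.
{A, B, C} is a candidate key since {A, B, C}⁺ = {A, B, C, D, E} covers every attribute.
{A, B, D} is a candidate key since {A, B, D}⁺ = {A, B, C, D, E} covers every attribute.
{A, B, E} is a candidate key since {A, B, E}⁺ = {A, B, C, D, E} covers every attribute.
Any other superkey properly contains one of these, so there are no further candidate keys.

{A, B, C}, {A, B, D}, {A, B, E}, {C, D}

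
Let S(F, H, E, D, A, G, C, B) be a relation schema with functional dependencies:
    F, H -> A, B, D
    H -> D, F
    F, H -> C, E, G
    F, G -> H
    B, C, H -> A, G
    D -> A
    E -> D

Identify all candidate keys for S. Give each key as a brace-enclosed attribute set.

{H}⁺ = {A, B, C, D, E, F, G, H}, which is every attribute, so {H} is a candidate key.
{F, G}⁺ = {A, B, C, D, E, F, G, H}, which is every attribute, so {F, G} is a candidate key.
These are minimal and exhaustive — every other superkey contains one of them.

{F, G}, {H}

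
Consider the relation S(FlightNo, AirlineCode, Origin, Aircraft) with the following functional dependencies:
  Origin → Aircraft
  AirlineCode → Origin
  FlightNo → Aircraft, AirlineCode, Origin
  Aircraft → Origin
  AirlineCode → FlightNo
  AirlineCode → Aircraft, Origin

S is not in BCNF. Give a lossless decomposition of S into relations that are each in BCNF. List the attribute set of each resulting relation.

{Aircraft, Origin}; {AirlineCode, FlightNo, Origin}

Candidate keys of the original relation: {AirlineCode}, {FlightNo}.
{Aircraft, AirlineCode, FlightNo, Origin}: {Origin} determines {Aircraft, Origin} here but is not a superkey — split on Origin → Aircraft, giving {Aircraft, Origin} and {AirlineCode, FlightNo, Origin}.
{Aircraft, Origin} has no BCNF violation.
{AirlineCode, FlightNo, Origin} has no BCNF violation.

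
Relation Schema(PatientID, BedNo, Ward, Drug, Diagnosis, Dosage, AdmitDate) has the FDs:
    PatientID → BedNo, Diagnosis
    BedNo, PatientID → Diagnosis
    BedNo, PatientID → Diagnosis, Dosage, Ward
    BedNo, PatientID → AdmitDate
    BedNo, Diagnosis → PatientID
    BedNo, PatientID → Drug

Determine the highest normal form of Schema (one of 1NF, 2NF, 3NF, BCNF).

Candidate keys: {BedNo, Diagnosis}, {PatientID}. Prime attributes: {BedNo, Diagnosis, PatientID}.
Each dependency's left side is a superkey — BCNF holds.

BCNF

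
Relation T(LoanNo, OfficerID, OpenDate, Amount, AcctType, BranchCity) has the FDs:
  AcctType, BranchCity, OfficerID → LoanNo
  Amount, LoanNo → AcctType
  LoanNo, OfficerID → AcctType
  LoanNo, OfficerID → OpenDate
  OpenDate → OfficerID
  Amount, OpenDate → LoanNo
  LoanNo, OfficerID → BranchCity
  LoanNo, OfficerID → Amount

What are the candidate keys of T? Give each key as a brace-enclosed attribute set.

{AcctType, BranchCity, OfficerID}, {AcctType, BranchCity, OpenDate}, {Amount, OpenDate}, {LoanNo, OfficerID}, {LoanNo, OpenDate}

{Amount, OpenDate} is a candidate key since {Amount, OpenDate}⁺ = {AcctType, Amount, BranchCity, LoanNo, OfficerID, OpenDate} covers every attribute.
{LoanNo, OfficerID} is a candidate key since {LoanNo, OfficerID}⁺ = {AcctType, Amount, BranchCity, LoanNo, OfficerID, OpenDate} covers every attribute.
{LoanNo, OpenDate} is a candidate key since {LoanNo, OpenDate}⁺ = {AcctType, Amount, BranchCity, LoanNo, OfficerID, OpenDate} covers every attribute.
{AcctType, BranchCity, OfficerID} is a candidate key since {AcctType, BranchCity, OfficerID}⁺ = {AcctType, Amount, BranchCity, LoanNo, OfficerID, OpenDate} covers every attribute.
{AcctType, BranchCity, OpenDate} is a candidate key since {AcctType, BranchCity, OpenDate}⁺ = {AcctType, Amount, BranchCity, LoanNo, OfficerID, OpenDate} covers every attribute.
No proper subset of any of these is a key, and no other minimal superkey exists.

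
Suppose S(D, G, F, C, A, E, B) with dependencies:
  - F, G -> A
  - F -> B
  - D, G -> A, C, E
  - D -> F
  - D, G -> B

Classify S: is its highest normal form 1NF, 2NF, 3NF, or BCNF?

1NF

Candidate key: {D, G}. Prime attributes: {D, G}.
F, G -> A breaks BCNF: {F, G}⁺ = {A, B, F, G}, so {F, G} is not a superkey.
F, G -> A determines the non-prime attribute {A} from a non-superkey — 3NF is violated.
{D} is a proper subset of the key {D, G}, and {D}⁺ contains the non-prime attributes {B, F} — a partial dependency, so 2NF is violated.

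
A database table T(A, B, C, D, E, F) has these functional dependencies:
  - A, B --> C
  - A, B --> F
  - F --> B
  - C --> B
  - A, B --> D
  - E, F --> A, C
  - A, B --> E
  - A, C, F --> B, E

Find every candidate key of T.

{A, B}, {A, C}, {A, F}, {E, F}

{A, B} is a candidate key since {A, B}⁺ = {A, B, C, D, E, F} covers every attribute.
{A, C} is a candidate key since {A, C}⁺ = {A, B, C, D, E, F} covers every attribute.
{A, F} is a candidate key since {A, F}⁺ = {A, B, C, D, E, F} covers every attribute.
{E, F} is a candidate key since {E, F}⁺ = {A, B, C, D, E, F} covers every attribute.
Any other superkey properly contains one of these, so there are no further candidate keys.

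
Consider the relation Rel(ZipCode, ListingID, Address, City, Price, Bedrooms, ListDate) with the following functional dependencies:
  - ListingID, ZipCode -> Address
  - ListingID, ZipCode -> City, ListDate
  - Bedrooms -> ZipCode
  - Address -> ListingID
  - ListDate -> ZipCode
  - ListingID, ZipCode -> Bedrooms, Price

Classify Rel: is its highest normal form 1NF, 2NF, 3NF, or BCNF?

3NF

Candidate keys: {Address, Bedrooms}, {Address, ListDate}, {Address, ZipCode}, {Bedrooms, ListingID}, {ListDate, ListingID}, {ListingID, ZipCode}. Prime attributes: {Address, Bedrooms, ListDate, ListingID, ZipCode}.
Bedrooms -> ZipCode breaks BCNF: {Bedrooms}⁺ = {Bedrooms, ZipCode}, so {Bedrooms} is not a superkey.
Since {ZipCode} ⊆ prime attributes and every other non-superkey FD also has a prime right side, the schema is in 3NF.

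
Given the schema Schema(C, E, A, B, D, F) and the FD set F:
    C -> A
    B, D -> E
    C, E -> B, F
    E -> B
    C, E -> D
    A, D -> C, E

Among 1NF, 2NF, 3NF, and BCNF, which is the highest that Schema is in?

1NF

Candidate keys: {A, D}, {C, D}, {C, E}. Prime attributes: {A, C, D, E}.
For C -> A we have {C}⁺ = {A, C}; {C} is not a superkey, so BCNF fails.
E -> B determines the non-prime attribute {B} from a non-superkey — 3NF is violated.
The proper key subset {E} of {C, E} determines non-prime {B}, so the relation is not even in 2NF.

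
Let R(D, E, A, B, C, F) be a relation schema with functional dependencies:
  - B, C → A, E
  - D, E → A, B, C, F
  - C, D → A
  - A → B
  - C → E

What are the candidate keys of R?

No FD produces {D}, so it must be in every candidate key.
{C, D} is a candidate key since {C, D}⁺ = {A, B, C, D, E, F} covers every attribute.
{D, E} is a candidate key since {D, E}⁺ = {A, B, C, D, E, F} covers every attribute.
Any other superkey properly contains one of these, so there are no further candidate keys.

{C, D}, {D, E}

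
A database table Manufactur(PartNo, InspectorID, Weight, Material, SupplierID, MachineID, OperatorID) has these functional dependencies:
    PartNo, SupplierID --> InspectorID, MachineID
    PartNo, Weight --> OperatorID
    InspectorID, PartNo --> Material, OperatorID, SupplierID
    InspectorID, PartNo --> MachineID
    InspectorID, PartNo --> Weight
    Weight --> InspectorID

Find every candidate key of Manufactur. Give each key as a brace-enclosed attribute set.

Attributes never on any right-hand side: {PartNo} — every candidate key must contain it.
Closure of {InspectorID, PartNo} is {InspectorID, MachineID, Material, OperatorID, PartNo, SupplierID, Weight}, the whole schema; {InspectorID, PartNo} is a candidate key.
Closure of {PartNo, SupplierID} is {InspectorID, MachineID, Material, OperatorID, PartNo, SupplierID, Weight}, the whole schema; {PartNo, SupplierID} is a candidate key.
Closure of {PartNo, Weight} is {InspectorID, MachineID, Material, OperatorID, PartNo, SupplierID, Weight}, the whole schema; {PartNo, Weight} is a candidate key.
No proper subset of any of these is a key, and no other minimal superkey exists.

{InspectorID, PartNo}, {PartNo, SupplierID}, {PartNo, Weight}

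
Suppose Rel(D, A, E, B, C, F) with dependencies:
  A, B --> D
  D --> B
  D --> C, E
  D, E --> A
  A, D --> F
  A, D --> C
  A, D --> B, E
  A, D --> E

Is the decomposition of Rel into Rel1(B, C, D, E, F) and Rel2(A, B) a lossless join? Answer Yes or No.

The shared attributes are {B} and {B}⁺ = {B}.
Rel1 ⊄ {B} and Rel2 ⊄ {B}, so the split is lossy.

No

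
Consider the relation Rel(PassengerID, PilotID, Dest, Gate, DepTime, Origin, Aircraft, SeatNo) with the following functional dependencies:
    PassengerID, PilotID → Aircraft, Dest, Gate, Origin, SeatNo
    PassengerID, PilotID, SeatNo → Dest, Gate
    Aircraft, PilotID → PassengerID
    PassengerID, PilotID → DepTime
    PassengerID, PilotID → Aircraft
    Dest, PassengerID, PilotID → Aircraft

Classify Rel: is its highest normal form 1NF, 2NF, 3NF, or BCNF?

Candidate keys: {Aircraft, PilotID}, {PassengerID, PilotID}. Prime attributes: {Aircraft, PassengerID, PilotID}.
The left-hand side of every FD is a superkey, so BCNF is satisfied.

BCNF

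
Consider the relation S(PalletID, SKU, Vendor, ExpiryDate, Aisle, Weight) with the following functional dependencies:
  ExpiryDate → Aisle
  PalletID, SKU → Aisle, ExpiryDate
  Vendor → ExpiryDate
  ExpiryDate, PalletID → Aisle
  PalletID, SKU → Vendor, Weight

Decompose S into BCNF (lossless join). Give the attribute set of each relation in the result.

Candidate key of the original relation: {PalletID, SKU}.
In {Aisle, ExpiryDate, PalletID, SKU, Vendor, Weight}, {ExpiryDate} is not a superkey ({ExpiryDate}⁺ restricted to this set is {Aisle, ExpiryDate}), so split on ExpiryDate → Aisle into {Aisle, ExpiryDate} and {ExpiryDate, PalletID, SKU, Vendor, Weight}.
{Aisle, ExpiryDate}: every determinant is a superkey — BCNF.
In {ExpiryDate, PalletID, SKU, Vendor, Weight}, {Vendor} is not a superkey ({Vendor}⁺ restricted to this set is {ExpiryDate, Vendor}), so split on Vendor → ExpiryDate into {ExpiryDate, Vendor} and {PalletID, SKU, Vendor, Weight}.
{ExpiryDate, Vendor}: every determinant is a superkey — BCNF.
{PalletID, SKU, Vendor, Weight}: every determinant is a superkey — BCNF.

{Aisle, ExpiryDate}; {ExpiryDate, Vendor}; {PalletID, SKU, Vendor, Weight}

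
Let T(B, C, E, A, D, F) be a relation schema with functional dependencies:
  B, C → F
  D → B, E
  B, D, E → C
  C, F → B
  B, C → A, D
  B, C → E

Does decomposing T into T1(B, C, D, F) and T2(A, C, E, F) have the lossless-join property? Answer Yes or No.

Yes

Common attributes: {C, F}; their closure is {A, B, C, D, E, F}.
This includes all of T1, so the common attributes are a superkey of T1 — the join is lossless.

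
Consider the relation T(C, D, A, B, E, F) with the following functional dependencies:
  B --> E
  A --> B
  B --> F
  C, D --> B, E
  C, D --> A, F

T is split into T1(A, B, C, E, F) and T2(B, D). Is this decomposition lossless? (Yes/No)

No

Common attributes: {B}; their closure is {B, E, F}.
T1 ⊄ {B, E, F} and T2 ⊄ {B, E, F}, so the split is lossy.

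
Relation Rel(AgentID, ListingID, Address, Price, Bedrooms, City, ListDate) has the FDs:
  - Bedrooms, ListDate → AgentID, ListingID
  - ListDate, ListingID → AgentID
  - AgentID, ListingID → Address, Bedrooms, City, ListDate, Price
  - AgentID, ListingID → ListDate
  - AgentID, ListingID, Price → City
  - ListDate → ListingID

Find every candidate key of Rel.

{ListDate} is a candidate key since {ListDate}⁺ = {Address, AgentID, Bedrooms, City, ListDate, ListingID, Price} covers every attribute.
{AgentID, ListingID} is a candidate key since {AgentID, ListingID}⁺ = {Address, AgentID, Bedrooms, City, ListDate, ListingID, Price} covers every attribute.
Any other superkey properly contains one of these, so there are no further candidate keys.

{AgentID, ListingID}, {ListDate}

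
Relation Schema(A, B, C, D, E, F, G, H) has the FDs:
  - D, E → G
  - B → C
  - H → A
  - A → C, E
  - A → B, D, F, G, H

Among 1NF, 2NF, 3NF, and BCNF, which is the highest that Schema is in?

Candidate keys: {A}, {H}. Prime attributes: {A, H}.
For D, E → G we have {D, E}⁺ = {D, E, G}; {D, E} is not a superkey, so BCNF fails.
Because {G} is non-prime and the left side of D, E → G is not a superkey, the relation is not in 3NF.
Every candidate key is a single attribute, so no partial dependency is possible; 2NF holds.

2NF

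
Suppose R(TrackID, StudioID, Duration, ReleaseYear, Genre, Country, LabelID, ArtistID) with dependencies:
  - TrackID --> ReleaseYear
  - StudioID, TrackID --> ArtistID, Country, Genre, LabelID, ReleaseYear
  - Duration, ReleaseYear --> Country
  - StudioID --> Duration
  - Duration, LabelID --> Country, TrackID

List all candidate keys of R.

{LabelID, StudioID}, {StudioID, TrackID}

Attributes never on any right-hand side: {StudioID} — every candidate key must contain it.
{LabelID, StudioID} is a candidate key since {LabelID, StudioID}⁺ = {ArtistID, Country, Duration, Genre, LabelID, ReleaseYear, StudioID, TrackID} covers every attribute.
{StudioID, TrackID} is a candidate key since {StudioID, TrackID}⁺ = {ArtistID, Country, Duration, Genre, LabelID, ReleaseYear, StudioID, TrackID} covers every attribute.
No proper subset of any of these is a key, and no other minimal superkey exists.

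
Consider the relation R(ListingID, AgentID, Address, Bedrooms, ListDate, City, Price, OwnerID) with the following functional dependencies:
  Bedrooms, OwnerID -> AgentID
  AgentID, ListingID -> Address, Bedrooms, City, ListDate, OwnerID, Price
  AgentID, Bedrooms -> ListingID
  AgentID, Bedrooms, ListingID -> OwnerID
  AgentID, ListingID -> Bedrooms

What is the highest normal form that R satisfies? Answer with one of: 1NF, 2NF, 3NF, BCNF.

Candidate keys: {AgentID, Bedrooms}, {AgentID, ListingID}, {Bedrooms, OwnerID}. Prime attributes: {AgentID, Bedrooms, ListingID, OwnerID}.
Each dependency's left side is a superkey — BCNF holds.

BCNF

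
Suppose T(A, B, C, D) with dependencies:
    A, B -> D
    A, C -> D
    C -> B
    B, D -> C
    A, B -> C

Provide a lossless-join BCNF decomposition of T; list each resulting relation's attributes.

{A, C, D}; {B, C}

Candidate keys of the original relation: {A, B}, {A, C}.
Within {A, B, C, D}: {C}⁺ ∩ {A, B, C, D} = {B, C}, not the whole set, so C -> B violates BCNF; decompose into {B, C} and {A, C, D}.
{B, C} has no BCNF violation.
{A, C, D} has no BCNF violation.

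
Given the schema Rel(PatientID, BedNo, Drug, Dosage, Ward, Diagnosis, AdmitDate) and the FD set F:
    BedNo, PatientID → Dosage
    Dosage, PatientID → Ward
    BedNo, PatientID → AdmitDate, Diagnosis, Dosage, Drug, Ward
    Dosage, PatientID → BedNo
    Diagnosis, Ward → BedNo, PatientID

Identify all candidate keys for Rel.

{BedNo, PatientID}⁺ = {AdmitDate, BedNo, Diagnosis, Dosage, Drug, PatientID, Ward}, which is every attribute, so {BedNo, PatientID} is a candidate key.
{Diagnosis, Ward}⁺ = {AdmitDate, BedNo, Diagnosis, Dosage, Drug, PatientID, Ward}, which is every attribute, so {Diagnosis, Ward} is a candidate key.
{Dosage, PatientID}⁺ = {AdmitDate, BedNo, Diagnosis, Dosage, Drug, PatientID, Ward}, which is every attribute, so {Dosage, PatientID} is a candidate key.
These are minimal and exhaustive — every other superkey contains one of them.

{BedNo, PatientID}, {Diagnosis, Ward}, {Dosage, PatientID}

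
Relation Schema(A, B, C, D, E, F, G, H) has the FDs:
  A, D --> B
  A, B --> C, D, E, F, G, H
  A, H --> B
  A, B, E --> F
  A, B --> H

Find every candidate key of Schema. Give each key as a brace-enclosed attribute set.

No FD produces {A}, so it must be in every candidate key.
{A, B} is a candidate key since {A, B}⁺ = {A, B, C, D, E, F, G, H} covers every attribute.
{A, D} is a candidate key since {A, D}⁺ = {A, B, C, D, E, F, G, H} covers every attribute.
{A, H} is a candidate key since {A, H}⁺ = {A, B, C, D, E, F, G, H} covers every attribute.
No proper subset of any of these is a key, and no other minimal superkey exists.

{A, B}, {A, D}, {A, H}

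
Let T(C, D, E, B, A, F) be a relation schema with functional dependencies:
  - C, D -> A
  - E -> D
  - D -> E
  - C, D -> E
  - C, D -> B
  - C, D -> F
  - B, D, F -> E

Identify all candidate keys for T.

{C, D}, {C, E}

Attributes never on any right-hand side: {C} — every candidate key must contain it.
{C, D}⁺ = {A, B, C, D, E, F}, which is every attribute, so {C, D} is a candidate key.
{C, E}⁺ = {A, B, C, D, E, F}, which is every attribute, so {C, E} is a candidate key.
Any other superkey properly contains one of these, so there are no further candidate keys.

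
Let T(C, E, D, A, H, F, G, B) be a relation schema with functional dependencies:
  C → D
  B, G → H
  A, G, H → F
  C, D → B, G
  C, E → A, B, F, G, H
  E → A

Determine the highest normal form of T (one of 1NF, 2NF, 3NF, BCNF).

Candidate key: {C, E}. Prime attributes: {C, E}.
C → D: {C}⁺ = {B, C, D, G, H}, which is not all of the attributes, so the left side is not a superkey — BCNF is violated.
C → D determines the non-prime attribute {D} from a non-superkey — 3NF is violated.
{C} is a proper subset of the key {C, E}, and {C}⁺ contains the non-prime attributes {B, D, G, H} — a partial dependency, so 2NF is violated.

1NF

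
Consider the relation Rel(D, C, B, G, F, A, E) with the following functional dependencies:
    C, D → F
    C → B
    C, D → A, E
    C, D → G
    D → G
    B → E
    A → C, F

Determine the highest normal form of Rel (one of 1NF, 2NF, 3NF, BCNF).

1NF

Candidate keys: {A, D}, {C, D}. Prime attributes: {A, C, D}.
C → B breaks BCNF: {C}⁺ = {B, C, E}, so {C} is not a superkey.
Because {B} is non-prime and the left side of C → B is not a superkey, the relation is not in 3NF.
The proper key subset {A} of {A, D} determines non-prime {B, E, F}, so the relation is not even in 2NF.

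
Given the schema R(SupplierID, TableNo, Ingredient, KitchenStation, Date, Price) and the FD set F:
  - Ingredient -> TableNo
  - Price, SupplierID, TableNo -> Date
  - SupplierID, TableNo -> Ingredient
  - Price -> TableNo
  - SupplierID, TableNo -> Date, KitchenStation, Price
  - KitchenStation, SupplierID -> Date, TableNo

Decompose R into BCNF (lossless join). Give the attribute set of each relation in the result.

Candidate keys of the original relation: {Ingredient, SupplierID}, {KitchenStation, SupplierID}, {Price, SupplierID}, {SupplierID, TableNo}.
{Date, Ingredient, KitchenStation, Price, SupplierID, TableNo}: {Ingredient} determines {Ingredient, TableNo} here but is not a superkey — split on Ingredient -> TableNo, giving {Ingredient, TableNo} and {Date, Ingredient, KitchenStation, Price, SupplierID}.
{Ingredient, TableNo} has no BCNF violation.
{Date, Ingredient, KitchenStation, Price, SupplierID} has no BCNF violation.

{Date, Ingredient, KitchenStation, Price, SupplierID}; {Ingredient, TableNo}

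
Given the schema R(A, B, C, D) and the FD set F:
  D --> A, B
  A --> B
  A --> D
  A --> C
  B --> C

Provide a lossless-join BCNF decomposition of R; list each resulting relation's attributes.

Candidate keys of the original relation: {A}, {D}.
In {A, B, C, D}, {B} is not a superkey ({B}⁺ restricted to this set is {B, C}), so split on B --> C into {B, C} and {A, B, D}.
{B, C} is in BCNF.
{A, B, D} is in BCNF.

{A, B, D}; {B, C}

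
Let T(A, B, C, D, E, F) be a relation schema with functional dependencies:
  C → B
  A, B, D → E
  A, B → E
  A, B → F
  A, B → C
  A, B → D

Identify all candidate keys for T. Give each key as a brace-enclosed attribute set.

{A, B}, {A, C}

{A} never appears on the right of any FD, so every key must include it.
{A, B}⁺ = {A, B, C, D, E, F} — all of the relation — so {A, B} is a candidate key.
{A, C}⁺ = {A, B, C, D, E, F} — all of the relation — so {A, C} is a candidate key.
These are minimal and exhaustive — every other superkey contains one of them.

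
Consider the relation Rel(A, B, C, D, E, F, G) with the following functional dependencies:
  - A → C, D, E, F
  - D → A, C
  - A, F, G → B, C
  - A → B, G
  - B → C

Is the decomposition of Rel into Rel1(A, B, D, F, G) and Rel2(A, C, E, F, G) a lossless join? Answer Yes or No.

Yes

The shared attributes are {A, F, G} and {A, F, G}⁺ = {A, B, C, D, E, F, G}.
Since Rel1 ⊆ {A, B, C, D, E, F, G}, the intersection is a superkey of Rel1; the decomposition is lossless.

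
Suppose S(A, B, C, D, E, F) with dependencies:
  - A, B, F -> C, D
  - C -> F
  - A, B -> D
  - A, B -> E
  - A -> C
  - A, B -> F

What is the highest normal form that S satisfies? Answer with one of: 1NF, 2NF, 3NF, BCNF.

1NF

Candidate key: {A, B}. Prime attributes: {A, B}.
For C -> F we have {C}⁺ = {C, F}; {C} is not a superkey, so BCNF fails.
C -> F has non-prime {F} on the right and a non-superkey on the left, so 3NF fails.
Since {A} ⊂ {A, B} and {A}⁺ ⊇ {C, F} with {C, F} non-prime, there is a partial dependency; 2NF fails.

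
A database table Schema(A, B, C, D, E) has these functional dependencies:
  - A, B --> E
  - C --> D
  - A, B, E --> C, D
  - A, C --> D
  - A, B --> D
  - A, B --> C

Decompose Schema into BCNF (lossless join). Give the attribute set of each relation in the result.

Candidate key of the original relation: {A, B}.
In {A, B, C, D, E}, {C} is not a superkey ({C}⁺ restricted to this set is {C, D}), so split on C --> D into {C, D} and {A, B, C, E}.
{C, D} has no BCNF violation.
{A, B, C, E} has no BCNF violation.

{A, B, C, E}; {C, D}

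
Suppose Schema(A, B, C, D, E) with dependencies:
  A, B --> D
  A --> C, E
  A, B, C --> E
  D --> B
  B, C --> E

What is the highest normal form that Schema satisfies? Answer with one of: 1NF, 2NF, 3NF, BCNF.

Candidate keys: {A, B}, {A, D}. Prime attributes: {A, B, D}.
A --> C, E: {A}⁺ = {A, C, E}, which is not all of the attributes, so the left side is not a superkey — BCNF is violated.
A --> C, E has non-prime {C, E} on the right and a non-superkey on the left, so 3NF fails.
Since {A} ⊂ {A, B} and {A}⁺ ⊇ {C, E} with {C, E} non-prime, there is a partial dependency; 2NF fails.

1NF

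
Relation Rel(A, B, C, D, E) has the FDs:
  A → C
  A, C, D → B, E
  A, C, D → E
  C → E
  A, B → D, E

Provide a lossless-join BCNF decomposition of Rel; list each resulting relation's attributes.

{A, B, D}; {A, C}; {C, E}

Candidate keys of the original relation: {A, B}, {A, D}.
{A, B, C, D, E}: {A} determines {A, C, E} here but is not a superkey — split on A → C, E, giving {A, C, E} and {A, B, D}.
{A, C, E}: {C} determines {C, E} here but is not a superkey — split on C → E, giving {C, E} and {A, C}.
{C, E} is in BCNF.
{A, C} is in BCNF.
{A, B, D} is in BCNF.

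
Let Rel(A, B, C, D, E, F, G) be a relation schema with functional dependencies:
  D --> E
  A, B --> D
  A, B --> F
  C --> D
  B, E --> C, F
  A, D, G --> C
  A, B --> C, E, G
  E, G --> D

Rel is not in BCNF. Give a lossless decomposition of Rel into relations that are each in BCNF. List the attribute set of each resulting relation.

Candidate key of the original relation: {A, B}.
Within {A, B, C, D, E, F, G}: {D}⁺ ∩ {A, B, C, D, E, F, G} = {D, E}, not the whole set, so D --> E violates BCNF; decompose into {D, E} and {A, B, C, D, F, G}.
{D, E} is in BCNF.
Within {A, B, C, D, F, G}: {C}⁺ ∩ {A, B, C, D, F, G} = {C, D}, not the whole set, so C --> D violates BCNF; decompose into {C, D} and {A, B, C, F, G}.
{C, D} is in BCNF.
Within {A, B, C, F, G}: {B, C}⁺ ∩ {A, B, C, F, G} = {B, C, F}, not the whole set, so B, C --> F violates BCNF; decompose into {B, C, F} and {A, B, C, G}.
{B, C, F} is in BCNF.
{A, B, C, G} is in BCNF.

{A, B, C, G}; {B, C, F}; {C, D}; {D, E}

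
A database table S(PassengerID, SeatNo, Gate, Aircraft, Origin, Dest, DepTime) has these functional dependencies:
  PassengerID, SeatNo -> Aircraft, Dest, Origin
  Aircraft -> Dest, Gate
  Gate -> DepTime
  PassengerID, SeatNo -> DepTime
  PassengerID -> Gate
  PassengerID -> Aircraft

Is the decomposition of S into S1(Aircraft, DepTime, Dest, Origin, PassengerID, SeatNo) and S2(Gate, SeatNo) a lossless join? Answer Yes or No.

The shared attributes are {SeatNo} and {SeatNo}⁺ = {SeatNo}.
S1 ⊄ {SeatNo} and S2 ⊄ {SeatNo}, so the split is lossy.

No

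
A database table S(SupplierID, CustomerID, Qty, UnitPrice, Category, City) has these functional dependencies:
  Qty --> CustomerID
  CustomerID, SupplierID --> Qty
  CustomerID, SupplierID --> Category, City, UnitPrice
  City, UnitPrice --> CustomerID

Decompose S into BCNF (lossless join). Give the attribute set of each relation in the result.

Candidate keys of the original relation: {City, SupplierID, UnitPrice}, {CustomerID, SupplierID}, {Qty, SupplierID}.
In {Category, City, CustomerID, Qty, SupplierID, UnitPrice}, {Qty} is not a superkey ({Qty}⁺ restricted to this set is {CustomerID, Qty}), so split on Qty --> CustomerID into {CustomerID, Qty} and {Category, City, Qty, SupplierID, UnitPrice}.
{CustomerID, Qty}: every determinant is a superkey — BCNF.
{Category, City, Qty, SupplierID, UnitPrice}: every determinant is a superkey — BCNF.

{Category, City, Qty, SupplierID, UnitPrice}; {CustomerID, Qty}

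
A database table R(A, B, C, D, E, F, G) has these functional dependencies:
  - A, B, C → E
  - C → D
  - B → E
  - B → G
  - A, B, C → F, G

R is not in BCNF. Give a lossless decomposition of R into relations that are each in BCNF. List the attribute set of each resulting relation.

Candidate key of the original relation: {A, B, C}.
{A, B, C, D, E, F, G}: {C} determines {C, D} here but is not a superkey — split on C → D, giving {C, D} and {A, B, C, E, F, G}.
{C, D} has no BCNF violation.
{A, B, C, E, F, G}: {B} determines {B, E, G} here but is not a superkey — split on B → E, G, giving {B, E, G} and {A, B, C, F}.
{B, E, G} has no BCNF violation.
{A, B, C, F} has no BCNF violation.

{A, B, C, F}; {B, E, G}; {C, D}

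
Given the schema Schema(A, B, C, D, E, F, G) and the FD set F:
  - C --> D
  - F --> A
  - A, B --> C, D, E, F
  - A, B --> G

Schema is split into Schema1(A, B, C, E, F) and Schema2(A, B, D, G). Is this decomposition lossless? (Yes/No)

The shared attributes are {A, B} and {A, B}⁺ = {A, B, C, D, E, F, G}.
Schema1 is contained in that closure, so Schema1 ∩ Schema2 --> Schema1 holds and the join is lossless.

Yes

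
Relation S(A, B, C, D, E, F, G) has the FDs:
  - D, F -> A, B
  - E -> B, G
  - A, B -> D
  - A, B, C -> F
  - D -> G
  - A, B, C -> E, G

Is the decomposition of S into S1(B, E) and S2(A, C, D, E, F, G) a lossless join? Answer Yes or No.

Yes

The shared attributes are {E} and {E}⁺ = {B, E, G}.
This includes all of S1, so the common attributes are a superkey of S1 — the join is lossless.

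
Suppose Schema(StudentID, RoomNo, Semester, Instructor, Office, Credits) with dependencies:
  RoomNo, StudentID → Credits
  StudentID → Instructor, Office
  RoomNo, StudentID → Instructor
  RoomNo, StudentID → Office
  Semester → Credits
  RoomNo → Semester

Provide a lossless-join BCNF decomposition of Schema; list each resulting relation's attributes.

Candidate key of the original relation: {RoomNo, StudentID}.
{Credits, Instructor, Office, RoomNo, Semester, StudentID}: {StudentID} determines {Instructor, Office, StudentID} here but is not a superkey — split on StudentID → Instructor, Office, giving {Instructor, Office, StudentID} and {Credits, RoomNo, Semester, StudentID}.
{Instructor, Office, StudentID} is in BCNF.
{Credits, RoomNo, Semester, StudentID}: {Semester} determines {Credits, Semester} here but is not a superkey — split on Semester → Credits, giving {Credits, Semester} and {RoomNo, Semester, StudentID}.
{Credits, Semester} is in BCNF.
{RoomNo, Semester, StudentID}: {RoomNo} determines {RoomNo, Semester} here but is not a superkey — split on RoomNo → Semester, giving {RoomNo, Semester} and {RoomNo, StudentID}.
{RoomNo, Semester} is in BCNF.
{RoomNo, StudentID} is in BCNF.

{Credits, Semester}; {Instructor, Office, StudentID}; {RoomNo, Semester}; {RoomNo, StudentID}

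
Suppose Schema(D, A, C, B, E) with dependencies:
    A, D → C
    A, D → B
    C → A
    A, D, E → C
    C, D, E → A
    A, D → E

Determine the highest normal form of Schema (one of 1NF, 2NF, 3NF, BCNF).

3NF

Candidate keys: {A, D}, {C, D}. Prime attributes: {A, C, D}.
C → A breaks BCNF: {C}⁺ = {A, C}, so {C} is not a superkey.
But every attribute on its right side ({A}) is prime, and the same holds for every other non-superkey FD, so 3NF still holds.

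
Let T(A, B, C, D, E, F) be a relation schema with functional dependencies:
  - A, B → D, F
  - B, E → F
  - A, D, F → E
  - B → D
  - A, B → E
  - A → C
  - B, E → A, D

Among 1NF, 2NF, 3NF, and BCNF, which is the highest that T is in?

Candidate keys: {A, B}, {B, E}. Prime attributes: {A, B, E}.
A, D, F → E breaks BCNF: {A, D, F}⁺ = {A, C, D, E, F}, so {A, D, F} is not a superkey.
Because {D} is non-prime and the left side of B → D is not a superkey, the relation is not in 3NF.
{A} is a proper subset of the key {A, B}, and {A}⁺ contains the non-prime attribute {C} — a partial dependency, so 2NF is violated.

1NF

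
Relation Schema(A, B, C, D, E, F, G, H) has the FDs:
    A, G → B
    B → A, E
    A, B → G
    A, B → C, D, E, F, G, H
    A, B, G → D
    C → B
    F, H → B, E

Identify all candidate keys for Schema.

{A, G}, {B}, {C}, {F, H}

{B}⁺ = {A, B, C, D, E, F, G, H}, which is every attribute, so {B} is a candidate key.
{C}⁺ = {A, B, C, D, E, F, G, H}, which is every attribute, so {C} is a candidate key.
{A, G}⁺ = {A, B, C, D, E, F, G, H}, which is every attribute, so {A, G} is a candidate key.
{F, H}⁺ = {A, B, C, D, E, F, G, H}, which is every attribute, so {F, H} is a candidate key.
These are minimal and exhaustive — every other superkey contains one of them.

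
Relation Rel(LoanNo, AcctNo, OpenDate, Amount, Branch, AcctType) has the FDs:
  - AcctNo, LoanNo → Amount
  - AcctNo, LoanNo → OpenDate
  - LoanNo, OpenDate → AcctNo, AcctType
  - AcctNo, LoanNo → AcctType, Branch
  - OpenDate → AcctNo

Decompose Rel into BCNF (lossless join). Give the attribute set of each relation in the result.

Candidate keys of the original relation: {AcctNo, LoanNo}, {LoanNo, OpenDate}.
Within {AcctNo, AcctType, Amount, Branch, LoanNo, OpenDate}: {OpenDate}⁺ ∩ {AcctNo, AcctType, Amount, Branch, LoanNo, OpenDate} = {AcctNo, OpenDate}, not the whole set, so OpenDate → AcctNo violates BCNF; decompose into {AcctNo, OpenDate} and {AcctType, Amount, Branch, LoanNo, OpenDate}.
{AcctNo, OpenDate} is in BCNF.
{AcctType, Amount, Branch, LoanNo, OpenDate} is in BCNF.

{AcctNo, OpenDate}; {AcctType, Amount, Branch, LoanNo, OpenDate}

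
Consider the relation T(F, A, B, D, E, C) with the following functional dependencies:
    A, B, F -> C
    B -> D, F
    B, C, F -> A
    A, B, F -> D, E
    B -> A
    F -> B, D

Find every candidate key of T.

{B} is a candidate key since {B}⁺ = {A, B, C, D, E, F} covers every attribute.
{F} is a candidate key since {F}⁺ = {A, B, C, D, E, F} covers every attribute.
No proper subset of any of these is a key, and no other minimal superkey exists.

{B}, {F}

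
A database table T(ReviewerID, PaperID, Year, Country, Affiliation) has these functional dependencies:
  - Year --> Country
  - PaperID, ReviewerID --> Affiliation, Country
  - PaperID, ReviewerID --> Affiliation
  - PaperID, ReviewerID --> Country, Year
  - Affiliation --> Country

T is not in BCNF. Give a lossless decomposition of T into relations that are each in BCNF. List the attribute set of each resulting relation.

{Affiliation, PaperID, ReviewerID, Year}; {Country, Year}

Candidate key of the original relation: {PaperID, ReviewerID}.
In {Affiliation, Country, PaperID, ReviewerID, Year}, {Year} is not a superkey ({Year}⁺ restricted to this set is {Country, Year}), so split on Year --> Country into {Country, Year} and {Affiliation, PaperID, ReviewerID, Year}.
{Country, Year} has no BCNF violation.
{Affiliation, PaperID, ReviewerID, Year} has no BCNF violation.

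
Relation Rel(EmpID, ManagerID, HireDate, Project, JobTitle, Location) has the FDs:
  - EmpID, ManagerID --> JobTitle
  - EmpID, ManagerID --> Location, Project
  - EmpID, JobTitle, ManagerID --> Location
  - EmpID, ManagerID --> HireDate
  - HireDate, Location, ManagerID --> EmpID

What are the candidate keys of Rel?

{EmpID, ManagerID}, {HireDate, Location, ManagerID}

{ManagerID} never appears on the right of any FD, so every key must include it.
{EmpID, ManagerID}⁺ = {EmpID, HireDate, JobTitle, Location, ManagerID, Project}, which is every attribute, so {EmpID, ManagerID} is a candidate key.
{HireDate, Location, ManagerID}⁺ = {EmpID, HireDate, JobTitle, Location, ManagerID, Project}, which is every attribute, so {HireDate, Location, ManagerID} is a candidate key.
No proper subset of any of these is a key, and no other minimal superkey exists.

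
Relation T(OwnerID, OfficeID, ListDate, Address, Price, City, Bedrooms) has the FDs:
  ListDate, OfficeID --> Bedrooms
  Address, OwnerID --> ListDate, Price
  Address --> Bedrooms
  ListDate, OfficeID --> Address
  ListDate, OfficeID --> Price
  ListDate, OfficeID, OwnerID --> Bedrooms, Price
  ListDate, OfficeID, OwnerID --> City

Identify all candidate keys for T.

No FD produces {OfficeID, OwnerID}, so they must be in every candidate key.
{Address, OfficeID, OwnerID}⁺ = {Address, Bedrooms, City, ListDate, OfficeID, OwnerID, Price}, which is every attribute, so {Address, OfficeID, OwnerID} is a candidate key.
{ListDate, OfficeID, OwnerID}⁺ = {Address, Bedrooms, City, ListDate, OfficeID, OwnerID, Price}, which is every attribute, so {ListDate, OfficeID, OwnerID} is a candidate key.
Any other superkey properly contains one of these, so there are no further candidate keys.

{Address, OfficeID, OwnerID}, {ListDate, OfficeID, OwnerID}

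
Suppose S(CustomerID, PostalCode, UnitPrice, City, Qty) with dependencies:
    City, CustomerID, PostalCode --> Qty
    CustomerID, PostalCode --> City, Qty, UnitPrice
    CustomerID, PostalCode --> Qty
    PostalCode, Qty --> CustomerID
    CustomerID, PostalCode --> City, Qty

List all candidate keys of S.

{PostalCode} never appears on the right of any FD, so every key must include it.
Closure of {CustomerID, PostalCode} is {City, CustomerID, PostalCode, Qty, UnitPrice}, the whole schema; {CustomerID, PostalCode} is a candidate key.
Closure of {PostalCode, Qty} is {City, CustomerID, PostalCode, Qty, UnitPrice}, the whole schema; {PostalCode, Qty} is a candidate key.
These are minimal and exhaustive — every other superkey contains one of them.

{CustomerID, PostalCode}, {PostalCode, Qty}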